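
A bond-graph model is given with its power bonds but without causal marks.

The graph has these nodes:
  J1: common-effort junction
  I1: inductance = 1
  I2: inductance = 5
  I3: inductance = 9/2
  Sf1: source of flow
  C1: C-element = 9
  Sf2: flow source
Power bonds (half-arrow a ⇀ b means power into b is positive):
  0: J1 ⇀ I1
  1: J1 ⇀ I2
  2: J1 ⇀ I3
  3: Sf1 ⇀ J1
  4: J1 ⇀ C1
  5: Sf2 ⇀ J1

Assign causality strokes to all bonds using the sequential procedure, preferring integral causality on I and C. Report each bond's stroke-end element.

#3 |Sf1  (Sf1 fixes flow; stroke at Sf1)
#5 |Sf2  (Sf2: flow source, stroke at near end)
#0 |I1  (I1 outputs flow p/I1)
#1 |I2  (prefer integral on I2)
#2 |I3  (prefer integral on I3)
#4 |J1  (J1 needs exactly one e-in)

#0 →I1
#1 →I2
#2 →I3
#3 →Sf1
#4 →J1
#5 →Sf2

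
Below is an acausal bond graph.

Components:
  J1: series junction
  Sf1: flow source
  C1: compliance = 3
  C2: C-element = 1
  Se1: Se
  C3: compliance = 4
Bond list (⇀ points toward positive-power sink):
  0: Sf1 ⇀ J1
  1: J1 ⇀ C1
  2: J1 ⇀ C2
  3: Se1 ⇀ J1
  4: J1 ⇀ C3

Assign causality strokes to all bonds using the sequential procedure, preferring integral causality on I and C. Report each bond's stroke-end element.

#0 stroke→Sf1
#1 stroke→J1
#2 stroke→J1
#3 stroke→J1
#4 stroke→J1

β0 stroke→Sf1  (source Sf1 imposes f)
β3 stroke→J1  (source Se1 imposes e)
β1 stroke→J1  (1-jn J1 has f-setter on 0)
β2 stroke→J1  (common-f at J1 fixed by 0)
β4 stroke→J1  (J1 flow already set via bond 0)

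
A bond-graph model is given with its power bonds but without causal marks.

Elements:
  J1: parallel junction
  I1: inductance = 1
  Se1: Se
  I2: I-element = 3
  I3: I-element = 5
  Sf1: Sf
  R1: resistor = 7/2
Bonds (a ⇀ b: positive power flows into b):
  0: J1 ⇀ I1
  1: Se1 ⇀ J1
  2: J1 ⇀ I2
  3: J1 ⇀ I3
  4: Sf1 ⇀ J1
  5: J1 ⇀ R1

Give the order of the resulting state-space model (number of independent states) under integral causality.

3  (I1, I2, I3 all integral)

b1 →J1  (source Se1 imposes e)
b4 →Sf1  (source Sf1 imposes f)
b0 →I1  (common-e at J1 fixed by 1)
b2 →I2  (0-jn J1 has e-setter on 1)
b3 →I3  (J1: bond 1 brought effort, rest push out)
b5 →R1  (common-e at J1 fixed by 1)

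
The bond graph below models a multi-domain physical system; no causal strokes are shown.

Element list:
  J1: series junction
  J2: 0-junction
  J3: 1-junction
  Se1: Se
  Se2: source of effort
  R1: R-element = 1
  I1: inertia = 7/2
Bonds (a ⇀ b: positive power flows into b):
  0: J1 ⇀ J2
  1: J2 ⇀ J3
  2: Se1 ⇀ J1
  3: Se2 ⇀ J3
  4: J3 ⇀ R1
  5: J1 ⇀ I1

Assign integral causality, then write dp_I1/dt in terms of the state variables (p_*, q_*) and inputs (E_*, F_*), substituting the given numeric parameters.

bond 2 stroke at J1  (source Se1 imposes e)
bond 3 stroke at J3  (Se2 (Se) sets effort on bond)
bond 5 stroke at I1  (I1 outputs flow p/I1)
bond 0 stroke at J1  (common-f at J1 fixed by 5)
bond 1 stroke at J2  (closing 0-jn rule on J2)
bond 4 stroke at J3  (common-f at J3 fixed by 1)

dp_I1/dt = E_Se1 + E_Se2 - 2*p_I1/7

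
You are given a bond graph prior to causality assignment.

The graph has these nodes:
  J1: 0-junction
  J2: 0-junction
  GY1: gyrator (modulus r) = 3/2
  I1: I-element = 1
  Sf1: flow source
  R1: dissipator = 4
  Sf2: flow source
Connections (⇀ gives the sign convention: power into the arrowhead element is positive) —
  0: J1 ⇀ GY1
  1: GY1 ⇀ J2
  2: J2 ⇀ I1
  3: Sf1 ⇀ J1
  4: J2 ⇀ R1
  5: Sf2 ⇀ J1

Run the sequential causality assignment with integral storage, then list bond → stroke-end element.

β3 stroke→Sf1  (Sf1 fixes flow; stroke at Sf1)
β5 stroke→Sf2  (Sf2 fixes flow; stroke at Sf2)
β0 stroke→J1  (only one effort-in slot at J1)
β1 stroke→J2  (GY GY1: same side as bond 0)
β2 stroke→I1  (J2 effort already set via bond 1)
β4 stroke→R1  (common-e at J2 fixed by 1)

β0 →J1
β1 →J2
β2 →I1
β3 →Sf1
β4 →R1
β5 →Sf2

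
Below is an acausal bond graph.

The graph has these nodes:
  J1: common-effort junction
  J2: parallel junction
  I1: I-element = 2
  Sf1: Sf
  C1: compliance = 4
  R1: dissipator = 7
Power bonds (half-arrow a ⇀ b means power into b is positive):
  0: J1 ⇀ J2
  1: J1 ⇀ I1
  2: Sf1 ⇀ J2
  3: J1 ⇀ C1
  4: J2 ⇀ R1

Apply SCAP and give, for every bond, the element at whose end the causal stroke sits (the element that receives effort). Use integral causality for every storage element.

β0 |J2
β1 |I1
β2 |Sf1
β3 |J1
β4 |R1

bond 2 stroke at Sf1  (Sf1 fixes flow; stroke at Sf1)
bond 1 stroke at I1  (I1: I, integral causality)
bond 3 stroke at J1  (C1 integral (e out))
bond 0 stroke at J2  (common-e at J1 fixed by 3)
bond 4 stroke at R1  (J2: bond 0 brought effort, rest push out)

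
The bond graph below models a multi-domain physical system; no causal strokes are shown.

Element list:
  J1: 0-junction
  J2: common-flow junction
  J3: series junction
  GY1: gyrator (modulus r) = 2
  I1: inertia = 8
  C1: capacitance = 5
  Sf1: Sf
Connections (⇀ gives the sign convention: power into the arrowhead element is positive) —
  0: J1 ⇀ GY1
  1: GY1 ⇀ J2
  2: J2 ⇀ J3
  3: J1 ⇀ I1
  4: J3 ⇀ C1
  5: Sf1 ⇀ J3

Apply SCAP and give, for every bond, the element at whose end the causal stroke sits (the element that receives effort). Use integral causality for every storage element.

bond 0 |J1
bond 1 |J2
bond 2 |J3
bond 3 |I1
bond 4 |J3
bond 5 |Sf1

bond 5 |Sf1  (source Sf1 imposes f)
bond 2 |J3  (1-jn J3 has f-setter on 5)
bond 4 |J3  (J3 flow already set via bond 5)
bond 1 |J2  (common-f at J2 fixed by 2)
bond 0 |J1  (GY GY1: same side as bond 1)
bond 3 |I1  (common-e at J1 fixed by 0)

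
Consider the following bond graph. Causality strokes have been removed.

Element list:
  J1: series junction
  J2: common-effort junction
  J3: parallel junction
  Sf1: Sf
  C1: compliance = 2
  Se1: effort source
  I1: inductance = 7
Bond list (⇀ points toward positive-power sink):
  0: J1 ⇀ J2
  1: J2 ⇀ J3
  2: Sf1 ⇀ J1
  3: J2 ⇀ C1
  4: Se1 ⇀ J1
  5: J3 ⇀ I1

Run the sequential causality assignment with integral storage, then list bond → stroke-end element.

#0 →J1
#1 →J3
#2 →Sf1
#3 →J2
#4 →J1
#5 →I1

bond 2 stroke→Sf1  (Sf1 fixes flow; stroke at Sf1)
bond 4 stroke→J1  (source Se1 imposes e)
bond 0 stroke→J1  (1-jn J1 has f-setter on 2)
bond 3 stroke→J2  (C1 integral (e out))
bond 1 stroke→J3  (0-jn J2 has e-setter on 3)
bond 5 stroke→I1  (J3 effort already set via bond 1)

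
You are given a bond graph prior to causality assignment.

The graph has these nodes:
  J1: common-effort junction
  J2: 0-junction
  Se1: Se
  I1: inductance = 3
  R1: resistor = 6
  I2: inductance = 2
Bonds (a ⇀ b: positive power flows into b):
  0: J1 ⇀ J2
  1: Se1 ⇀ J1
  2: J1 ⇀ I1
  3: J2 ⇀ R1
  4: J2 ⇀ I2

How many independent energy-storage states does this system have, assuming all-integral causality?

2  (I1, I2 all integral)

#1 |J1  (source Se1 imposes e)
#0 |J2  (0-jn J1 has e-setter on 1)
#2 |I1  (common-e at J1 fixed by 1)
#3 |R1  (J2 effort already set via bond 0)
#4 |I2  (common-e at J2 fixed by 0)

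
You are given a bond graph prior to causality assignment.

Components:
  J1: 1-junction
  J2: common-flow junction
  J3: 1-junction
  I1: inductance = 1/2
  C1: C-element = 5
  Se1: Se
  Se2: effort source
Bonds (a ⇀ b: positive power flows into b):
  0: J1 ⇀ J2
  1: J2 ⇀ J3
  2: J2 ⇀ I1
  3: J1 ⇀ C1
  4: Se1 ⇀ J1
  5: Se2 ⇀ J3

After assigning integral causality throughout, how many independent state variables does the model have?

#4 →J1  (Se1 (Se) sets effort on bond)
#5 →J3  (source Se2 imposes e)
#1 →J2  (closing 1-jn rule on J3)
#2 →I1  (I1: I, integral causality)
#0 →J2  (J2: bond 2 brought flow, rest push out)
#3 →J1  (1-jn J1 has f-setter on 0)

2  (C1, I1 all integral)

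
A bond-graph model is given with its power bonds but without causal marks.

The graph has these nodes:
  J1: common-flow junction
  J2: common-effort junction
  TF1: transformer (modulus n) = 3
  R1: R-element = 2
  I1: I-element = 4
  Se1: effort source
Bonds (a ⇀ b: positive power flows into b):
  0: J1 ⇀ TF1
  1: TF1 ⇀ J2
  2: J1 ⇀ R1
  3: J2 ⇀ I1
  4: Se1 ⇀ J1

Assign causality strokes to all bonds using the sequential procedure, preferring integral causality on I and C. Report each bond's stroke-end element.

bond 4 →J1  (Se1 fixes effort; stroke away)
bond 3 →I1  (I1: I, integral causality)
bond 1 →J2  (J2 needs exactly one e-in)
bond 0 →TF1  (TF1 one-in-one-out from 1)
bond 2 →J1  (1-jn J1 has f-setter on 0)

#0 →TF1
#1 →J2
#2 →J1
#3 →I1
#4 →J1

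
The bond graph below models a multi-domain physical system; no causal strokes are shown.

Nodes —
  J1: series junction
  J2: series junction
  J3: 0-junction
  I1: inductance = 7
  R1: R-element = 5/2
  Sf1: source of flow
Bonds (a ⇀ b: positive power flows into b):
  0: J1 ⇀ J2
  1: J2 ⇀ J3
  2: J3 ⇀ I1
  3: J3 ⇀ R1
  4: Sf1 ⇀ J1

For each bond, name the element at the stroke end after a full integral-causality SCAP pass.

β0 →J1
β1 →J2
β2 →I1
β3 →J3
β4 →Sf1

bond 4 stroke→Sf1  (Sf1 (Sf) sets flow on bond)
bond 0 stroke→J1  (J1: bond 4 brought flow, rest push out)
bond 1 stroke→J2  (J2: bond 0 brought flow, rest push out)
bond 2 stroke→I1  (I1: I, integral causality)
bond 3 stroke→J3  (only one effort-in slot at J3)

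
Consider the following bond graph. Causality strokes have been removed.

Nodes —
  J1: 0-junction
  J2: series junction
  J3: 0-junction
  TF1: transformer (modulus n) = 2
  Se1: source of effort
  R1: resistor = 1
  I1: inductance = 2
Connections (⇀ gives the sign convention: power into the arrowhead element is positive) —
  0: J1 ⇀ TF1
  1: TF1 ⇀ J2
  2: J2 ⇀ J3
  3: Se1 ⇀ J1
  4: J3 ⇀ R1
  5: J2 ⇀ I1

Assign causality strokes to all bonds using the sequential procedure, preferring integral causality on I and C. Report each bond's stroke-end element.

bond 0 stroke→TF1
bond 1 stroke→J2
bond 2 stroke→J2
bond 3 stroke→J1
bond 4 stroke→J3
bond 5 stroke→I1

bond 3 →J1  (source Se1 imposes e)
bond 0 →TF1  (common-e at J1 fixed by 3)
bond 1 →J2  (TF1 one-in-one-out from 0)
bond 5 →I1  (I1: I, integral causality)
bond 2 →J2  (J2: bond 5 brought flow, rest push out)
bond 4 →J3  (only one effort-in slot at J3)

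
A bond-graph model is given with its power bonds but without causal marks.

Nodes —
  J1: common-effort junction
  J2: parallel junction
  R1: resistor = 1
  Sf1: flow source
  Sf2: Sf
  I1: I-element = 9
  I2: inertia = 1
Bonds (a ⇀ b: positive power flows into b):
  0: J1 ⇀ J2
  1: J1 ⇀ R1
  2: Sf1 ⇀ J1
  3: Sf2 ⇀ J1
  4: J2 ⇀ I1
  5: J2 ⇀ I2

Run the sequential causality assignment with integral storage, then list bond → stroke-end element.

bond 2 stroke→Sf1  (Sf1 fixes flow; stroke at Sf1)
bond 3 stroke→Sf2  (Sf2 (Sf) sets flow on bond)
bond 4 stroke→I1  (prefer integral on I1)
bond 5 stroke→I2  (I2 outputs flow p/I2)
bond 0 stroke→J2  (only one effort-in slot at J2)
bond 1 stroke→J1  (only one effort-in slot at J1)

#0 |J2
#1 |J1
#2 |Sf1
#3 |Sf2
#4 |I1
#5 |I2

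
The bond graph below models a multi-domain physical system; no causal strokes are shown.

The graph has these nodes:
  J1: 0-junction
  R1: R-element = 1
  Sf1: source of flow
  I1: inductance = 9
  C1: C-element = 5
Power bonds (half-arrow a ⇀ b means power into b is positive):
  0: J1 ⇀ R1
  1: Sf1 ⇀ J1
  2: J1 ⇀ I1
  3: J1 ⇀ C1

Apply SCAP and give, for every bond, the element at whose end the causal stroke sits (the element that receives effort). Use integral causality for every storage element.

bond 1 stroke→Sf1  (Sf1 fixes flow; stroke at Sf1)
bond 2 stroke→I1  (I1 integral (f out))
bond 3 stroke→J1  (C1 outputs effort q/C1)
bond 0 stroke→R1  (common-e at J1 fixed by 3)

#0 →R1
#1 →Sf1
#2 →I1
#3 →J1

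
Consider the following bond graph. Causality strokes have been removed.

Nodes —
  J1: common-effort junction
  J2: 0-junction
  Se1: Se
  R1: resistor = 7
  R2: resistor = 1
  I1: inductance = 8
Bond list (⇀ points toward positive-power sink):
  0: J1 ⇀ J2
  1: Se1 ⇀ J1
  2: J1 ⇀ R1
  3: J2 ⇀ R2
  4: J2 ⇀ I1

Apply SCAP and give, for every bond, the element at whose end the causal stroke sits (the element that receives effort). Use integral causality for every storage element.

β0 |J2
β1 |J1
β2 |R1
β3 |R2
β4 |I1

β1 stroke→J1  (source Se1 imposes e)
β0 stroke→J2  (0-jn J1 has e-setter on 1)
β2 stroke→R1  (J1: bond 1 brought effort, rest push out)
β3 stroke→R2  (0-jn J2 has e-setter on 0)
β4 stroke→I1  (0-jn J2 has e-setter on 0)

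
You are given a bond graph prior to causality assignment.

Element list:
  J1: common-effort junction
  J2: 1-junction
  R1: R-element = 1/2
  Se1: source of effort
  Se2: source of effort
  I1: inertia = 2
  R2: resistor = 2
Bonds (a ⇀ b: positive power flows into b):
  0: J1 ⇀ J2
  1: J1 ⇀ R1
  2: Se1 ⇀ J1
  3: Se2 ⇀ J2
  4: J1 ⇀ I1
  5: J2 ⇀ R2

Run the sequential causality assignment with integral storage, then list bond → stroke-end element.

#2 |J1  (Se1 (Se) sets effort on bond)
#3 |J2  (source Se2 imposes e)
#0 |J2  (J1: bond 2 brought effort, rest push out)
#1 |R1  (J1: bond 2 brought effort, rest push out)
#4 |I1  (J1 effort already set via bond 2)
#5 |R2  (J2 needs exactly one f-in)

β0 →J2
β1 →R1
β2 →J1
β3 →J2
β4 →I1
β5 →R2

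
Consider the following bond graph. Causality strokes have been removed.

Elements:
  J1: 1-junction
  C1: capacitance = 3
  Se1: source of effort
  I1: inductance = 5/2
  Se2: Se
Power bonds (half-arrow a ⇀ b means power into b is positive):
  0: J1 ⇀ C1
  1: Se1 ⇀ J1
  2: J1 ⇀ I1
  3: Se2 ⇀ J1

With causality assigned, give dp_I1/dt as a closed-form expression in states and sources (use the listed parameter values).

b1 →J1  (Se1 fixes effort; stroke away)
b3 →J1  (Se2 fixes effort; stroke away)
b0 →J1  (C1 integral (e out))
b2 →I1  (J1: last free bond brings flow in)

dp_I1/dt = E_Se1 + E_Se2 - q_C1/3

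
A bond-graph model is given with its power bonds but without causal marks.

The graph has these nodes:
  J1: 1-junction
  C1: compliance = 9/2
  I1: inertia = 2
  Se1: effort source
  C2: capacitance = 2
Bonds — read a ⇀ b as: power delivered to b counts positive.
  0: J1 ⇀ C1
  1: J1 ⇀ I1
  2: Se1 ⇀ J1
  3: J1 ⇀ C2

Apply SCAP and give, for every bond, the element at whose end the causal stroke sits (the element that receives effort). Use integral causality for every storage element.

bond 2 stroke at J1  (Se1: effort source, stroke at far end)
bond 0 stroke at J1  (C1 integral (e out))
bond 1 stroke at I1  (I1 outputs flow p/I1)
bond 3 stroke at J1  (common-f at J1 fixed by 1)

β0 |J1
β1 |I1
β2 |J1
β3 |J1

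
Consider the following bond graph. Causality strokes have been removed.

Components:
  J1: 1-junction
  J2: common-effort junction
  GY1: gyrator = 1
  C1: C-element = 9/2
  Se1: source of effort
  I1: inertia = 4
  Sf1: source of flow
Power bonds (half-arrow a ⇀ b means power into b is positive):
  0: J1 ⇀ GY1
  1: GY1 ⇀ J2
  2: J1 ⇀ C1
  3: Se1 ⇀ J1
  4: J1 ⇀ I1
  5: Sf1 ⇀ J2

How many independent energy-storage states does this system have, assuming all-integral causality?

2  (C1, I1 all integral)

β3 |J1  (Se1 fixes effort; stroke away)
β5 |Sf1  (Sf1 fixes flow; stroke at Sf1)
β1 |J2  (J2: last free bond brings effort in)
β0 |J1  (GY1: gyrator matches bond 1)
β2 |J1  (C1: C, integral causality)
β4 |I1  (J1: last free bond brings flow in)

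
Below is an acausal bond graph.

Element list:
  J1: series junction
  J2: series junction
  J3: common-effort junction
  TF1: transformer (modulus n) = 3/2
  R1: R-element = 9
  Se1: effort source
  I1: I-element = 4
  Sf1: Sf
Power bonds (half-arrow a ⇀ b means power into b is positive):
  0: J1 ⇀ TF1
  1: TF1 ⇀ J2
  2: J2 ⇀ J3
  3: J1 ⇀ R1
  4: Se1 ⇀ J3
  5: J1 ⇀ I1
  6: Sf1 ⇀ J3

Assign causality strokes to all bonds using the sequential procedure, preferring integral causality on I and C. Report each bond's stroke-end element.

bond 0 →J1
bond 1 →TF1
bond 2 →J2
bond 3 →J1
bond 4 →J3
bond 5 →I1
bond 6 →Sf1

β4 |J3  (Se1 (Se) sets effort on bond)
β6 |Sf1  (Sf1 fixes flow; stroke at Sf1)
β2 |J2  (J3: bond 4 brought effort, rest push out)
β1 |TF1  (J2 needs exactly one f-in)
β0 |J1  (TF1: transformer flips bond 1)
β5 |I1  (I1 integral (f out))
β3 |J1  (J1 flow already set via bond 5)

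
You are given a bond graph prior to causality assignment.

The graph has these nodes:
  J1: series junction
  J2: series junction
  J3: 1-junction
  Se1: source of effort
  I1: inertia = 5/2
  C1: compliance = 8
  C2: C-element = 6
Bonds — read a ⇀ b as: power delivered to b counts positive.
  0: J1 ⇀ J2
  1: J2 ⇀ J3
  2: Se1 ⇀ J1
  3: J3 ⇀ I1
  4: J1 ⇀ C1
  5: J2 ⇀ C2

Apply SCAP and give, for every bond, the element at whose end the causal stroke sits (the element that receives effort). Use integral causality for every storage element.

bond 2 stroke at J1  (Se1 (Se) sets effort on bond)
bond 3 stroke at I1  (I1: I, integral causality)
bond 1 stroke at J3  (J3: bond 3 brought flow, rest push out)
bond 0 stroke at J2  (J2 flow already set via bond 1)
bond 5 stroke at J2  (J2 flow already set via bond 1)
bond 4 stroke at J1  (1-jn J1 has f-setter on 0)

#0 |J2
#1 |J3
#2 |J1
#3 |I1
#4 |J1
#5 |J2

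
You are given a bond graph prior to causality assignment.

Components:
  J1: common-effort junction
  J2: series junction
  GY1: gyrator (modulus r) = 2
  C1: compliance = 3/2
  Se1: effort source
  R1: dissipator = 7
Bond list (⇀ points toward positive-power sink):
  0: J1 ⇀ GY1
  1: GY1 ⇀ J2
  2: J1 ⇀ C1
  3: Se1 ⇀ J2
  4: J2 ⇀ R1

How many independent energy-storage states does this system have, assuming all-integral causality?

#3 stroke→J2  (Se1 fixes effort; stroke away)
#2 stroke→J1  (C1: C, integral causality)
#0 stroke→GY1  (J1 effort already set via bond 2)
#1 stroke→GY1  (GY1: gyrator matches bond 0)
#4 stroke→J2  (common-f at J2 fixed by 1)

1  (C1 all integral)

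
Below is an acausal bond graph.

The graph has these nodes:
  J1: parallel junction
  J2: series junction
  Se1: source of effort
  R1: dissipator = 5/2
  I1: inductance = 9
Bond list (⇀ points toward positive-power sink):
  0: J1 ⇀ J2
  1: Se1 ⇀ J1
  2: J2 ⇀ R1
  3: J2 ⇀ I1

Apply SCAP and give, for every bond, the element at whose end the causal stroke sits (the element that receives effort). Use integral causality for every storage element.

#0 stroke at J2
#1 stroke at J1
#2 stroke at J2
#3 stroke at I1

b1 stroke at J1  (Se1 (Se) sets effort on bond)
b0 stroke at J2  (J1: bond 1 brought effort, rest push out)
b3 stroke at I1  (I1: I, integral causality)
b2 stroke at J2  (1-jn J2 has f-setter on 3)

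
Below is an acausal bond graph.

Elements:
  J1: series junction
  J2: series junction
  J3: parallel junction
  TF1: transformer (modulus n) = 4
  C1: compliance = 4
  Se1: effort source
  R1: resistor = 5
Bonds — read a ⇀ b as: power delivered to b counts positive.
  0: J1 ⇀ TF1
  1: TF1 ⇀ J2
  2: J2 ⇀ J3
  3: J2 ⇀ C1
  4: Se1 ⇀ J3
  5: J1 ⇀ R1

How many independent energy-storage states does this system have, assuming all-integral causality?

1  (C1 all integral)

#4 stroke at J3  (Se1: effort source, stroke at far end)
#2 stroke at J2  (common-e at J3 fixed by 4)
#3 stroke at J2  (C1 outputs effort q/C1)
#1 stroke at TF1  (closing 1-jn rule on J2)
#0 stroke at J1  (TF1: transformer flips bond 1)
#5 stroke at R1  (only one flow-in slot at J1)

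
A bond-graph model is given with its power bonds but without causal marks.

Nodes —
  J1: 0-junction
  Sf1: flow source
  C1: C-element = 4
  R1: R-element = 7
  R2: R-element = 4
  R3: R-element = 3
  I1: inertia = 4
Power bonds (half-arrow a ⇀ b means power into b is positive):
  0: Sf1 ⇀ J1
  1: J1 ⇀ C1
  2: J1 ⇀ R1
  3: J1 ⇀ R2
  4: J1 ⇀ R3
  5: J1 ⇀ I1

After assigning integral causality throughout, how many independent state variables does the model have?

b0 |Sf1  (Sf1: flow source, stroke at near end)
b1 |J1  (C1: C, integral causality)
b2 |R1  (J1 effort already set via bond 1)
b3 |R2  (J1 effort already set via bond 1)
b4 |R3  (common-e at J1 fixed by 1)
b5 |I1  (0-jn J1 has e-setter on 1)

2  (C1, I1 all integral)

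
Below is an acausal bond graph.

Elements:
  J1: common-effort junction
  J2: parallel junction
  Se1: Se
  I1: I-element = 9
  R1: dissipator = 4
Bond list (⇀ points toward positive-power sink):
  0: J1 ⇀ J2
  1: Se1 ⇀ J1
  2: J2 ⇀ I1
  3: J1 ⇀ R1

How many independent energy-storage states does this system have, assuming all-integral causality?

1  (I1 all integral)

bond 1 →J1  (Se1 (Se) sets effort on bond)
bond 0 →J2  (J1 effort already set via bond 1)
bond 3 →R1  (J1 effort already set via bond 1)
bond 2 →I1  (common-e at J2 fixed by 0)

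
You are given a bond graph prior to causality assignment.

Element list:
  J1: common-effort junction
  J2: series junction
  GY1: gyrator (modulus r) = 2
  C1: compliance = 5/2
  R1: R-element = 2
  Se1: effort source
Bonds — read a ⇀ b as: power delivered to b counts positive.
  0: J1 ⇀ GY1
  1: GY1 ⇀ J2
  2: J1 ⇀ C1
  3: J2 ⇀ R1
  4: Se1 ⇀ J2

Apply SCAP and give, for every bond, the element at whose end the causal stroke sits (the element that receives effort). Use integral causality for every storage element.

#0 stroke→GY1
#1 stroke→GY1
#2 stroke→J1
#3 stroke→J2
#4 stroke→J2

b4 stroke→J2  (Se1 fixes effort; stroke away)
b2 stroke→J1  (C1: C, integral causality)
b0 stroke→GY1  (J1: bond 2 brought effort, rest push out)
b1 stroke→GY1  (GY1 both-in/both-out from 0)
b3 stroke→J2  (J2 flow already set via bond 1)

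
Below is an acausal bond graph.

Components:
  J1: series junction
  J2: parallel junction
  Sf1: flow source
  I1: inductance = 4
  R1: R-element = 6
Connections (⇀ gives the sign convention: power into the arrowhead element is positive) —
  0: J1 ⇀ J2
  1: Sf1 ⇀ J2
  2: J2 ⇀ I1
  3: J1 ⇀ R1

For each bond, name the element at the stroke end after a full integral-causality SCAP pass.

bond 0 stroke at J2
bond 1 stroke at Sf1
bond 2 stroke at I1
bond 3 stroke at J1

#1 stroke→Sf1  (Sf1 (Sf) sets flow on bond)
#2 stroke→I1  (prefer integral on I1)
#0 stroke→J2  (J2 needs exactly one e-in)
#3 stroke→J1  (common-f at J1 fixed by 0)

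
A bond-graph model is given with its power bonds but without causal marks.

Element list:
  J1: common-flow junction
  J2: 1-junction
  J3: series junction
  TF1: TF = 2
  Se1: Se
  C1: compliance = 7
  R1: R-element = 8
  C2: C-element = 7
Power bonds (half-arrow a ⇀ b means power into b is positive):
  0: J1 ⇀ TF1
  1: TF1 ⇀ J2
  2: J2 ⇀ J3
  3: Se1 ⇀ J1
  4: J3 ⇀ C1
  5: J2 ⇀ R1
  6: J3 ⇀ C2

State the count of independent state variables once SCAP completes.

b3 |J1  (Se1 (Se) sets effort on bond)
b0 |TF1  (J1: last free bond brings flow in)
b1 |J2  (TF1: transformer flips bond 0)
b4 |J3  (C1 outputs effort q/C1)
b6 |J3  (prefer integral on C2)
b2 |J2  (closing 1-jn rule on J3)
b5 |R1  (J2 needs exactly one f-in)

2  (C1, C2 all integral)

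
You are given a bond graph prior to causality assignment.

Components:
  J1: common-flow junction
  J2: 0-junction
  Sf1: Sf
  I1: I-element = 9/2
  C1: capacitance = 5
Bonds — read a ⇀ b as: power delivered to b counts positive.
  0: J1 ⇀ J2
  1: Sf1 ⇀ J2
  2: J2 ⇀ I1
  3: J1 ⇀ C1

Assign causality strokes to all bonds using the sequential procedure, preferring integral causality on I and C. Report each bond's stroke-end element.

β0 stroke at J2
β1 stroke at Sf1
β2 stroke at I1
β3 stroke at J1

β1 →Sf1  (Sf1 (Sf) sets flow on bond)
β2 →I1  (I1 outputs flow p/I1)
β0 →J2  (closing 0-jn rule on J2)
β3 →J1  (1-jn J1 has f-setter on 0)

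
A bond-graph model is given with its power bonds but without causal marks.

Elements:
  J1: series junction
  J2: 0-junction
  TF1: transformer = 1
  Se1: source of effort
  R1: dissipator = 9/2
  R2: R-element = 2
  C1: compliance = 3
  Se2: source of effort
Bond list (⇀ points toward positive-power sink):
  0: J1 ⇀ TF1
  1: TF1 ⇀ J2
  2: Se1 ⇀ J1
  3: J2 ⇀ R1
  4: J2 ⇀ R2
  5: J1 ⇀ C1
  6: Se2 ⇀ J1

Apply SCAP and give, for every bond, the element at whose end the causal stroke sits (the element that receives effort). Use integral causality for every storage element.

β2 →J1  (Se1 (Se) sets effort on bond)
β6 →J1  (Se2 fixes effort; stroke away)
β5 →J1  (C1: C, integral causality)
β0 →TF1  (J1: last free bond brings flow in)
β1 →J2  (through TF1, causality passes straight; one stroke at TF1)
β3 →R1  (J2 effort already set via bond 1)
β4 →R2  (common-e at J2 fixed by 1)

b0 |TF1
b1 |J2
b2 |J1
b3 |R1
b4 |R2
b5 |J1
b6 |J1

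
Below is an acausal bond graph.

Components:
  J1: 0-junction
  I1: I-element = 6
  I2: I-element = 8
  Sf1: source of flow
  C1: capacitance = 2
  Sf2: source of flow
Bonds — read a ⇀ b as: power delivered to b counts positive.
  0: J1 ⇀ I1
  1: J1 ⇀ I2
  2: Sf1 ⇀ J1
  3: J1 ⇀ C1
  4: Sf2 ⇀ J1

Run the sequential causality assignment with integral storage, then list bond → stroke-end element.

bond 2 |Sf1  (source Sf1 imposes f)
bond 4 |Sf2  (Sf2 fixes flow; stroke at Sf2)
bond 0 |I1  (prefer integral on I1)
bond 1 |I2  (I2 outputs flow p/I2)
bond 3 |J1  (J1 needs exactly one e-in)

β0 |I1
β1 |I2
β2 |Sf1
β3 |J1
β4 |Sf2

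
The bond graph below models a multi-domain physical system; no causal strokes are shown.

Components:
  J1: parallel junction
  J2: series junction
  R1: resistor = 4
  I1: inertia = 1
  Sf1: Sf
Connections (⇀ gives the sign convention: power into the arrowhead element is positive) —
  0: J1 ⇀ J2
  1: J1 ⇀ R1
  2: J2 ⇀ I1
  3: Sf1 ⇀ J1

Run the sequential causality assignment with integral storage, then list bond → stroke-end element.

#3 stroke at Sf1  (Sf1: flow source, stroke at near end)
#2 stroke at I1  (I1 outputs flow p/I1)
#0 stroke at J2  (J2: bond 2 brought flow, rest push out)
#1 stroke at J1  (closing 0-jn rule on J1)

β0 →J2
β1 →J1
β2 →I1
β3 →Sf1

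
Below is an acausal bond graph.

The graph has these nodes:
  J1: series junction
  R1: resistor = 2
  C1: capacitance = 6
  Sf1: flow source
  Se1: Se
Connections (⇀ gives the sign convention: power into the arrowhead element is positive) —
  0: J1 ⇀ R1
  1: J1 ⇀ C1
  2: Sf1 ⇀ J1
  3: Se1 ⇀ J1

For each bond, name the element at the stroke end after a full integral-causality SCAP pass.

β2 stroke at Sf1  (Sf1 (Sf) sets flow on bond)
β3 stroke at J1  (Se1: effort source, stroke at far end)
β0 stroke at J1  (1-jn J1 has f-setter on 2)
β1 stroke at J1  (J1: bond 2 brought flow, rest push out)

#0 stroke→J1
#1 stroke→J1
#2 stroke→Sf1
#3 stroke→J1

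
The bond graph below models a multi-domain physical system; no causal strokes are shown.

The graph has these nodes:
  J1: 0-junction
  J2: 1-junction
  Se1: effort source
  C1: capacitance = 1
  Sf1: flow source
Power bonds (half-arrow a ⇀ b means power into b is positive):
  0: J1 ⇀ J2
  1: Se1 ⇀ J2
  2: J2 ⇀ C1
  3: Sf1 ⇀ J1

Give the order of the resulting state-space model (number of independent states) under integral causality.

#1 stroke at J2  (Se1 fixes effort; stroke away)
#3 stroke at Sf1  (source Sf1 imposes f)
#0 stroke at J1  (J1: last free bond brings effort in)
#2 stroke at J2  (1-jn J2 has f-setter on 0)

1  (C1 all integral)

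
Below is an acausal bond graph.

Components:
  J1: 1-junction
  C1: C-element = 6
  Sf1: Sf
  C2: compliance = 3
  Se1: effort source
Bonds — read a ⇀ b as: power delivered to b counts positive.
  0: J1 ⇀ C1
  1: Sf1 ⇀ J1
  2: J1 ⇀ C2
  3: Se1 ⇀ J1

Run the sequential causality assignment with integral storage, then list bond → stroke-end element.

bond 0 stroke→J1
bond 1 stroke→Sf1
bond 2 stroke→J1
bond 3 stroke→J1

b1 stroke at Sf1  (source Sf1 imposes f)
b3 stroke at J1  (Se1 (Se) sets effort on bond)
b0 stroke at J1  (J1: bond 1 brought flow, rest push out)
b2 stroke at J1  (common-f at J1 fixed by 1)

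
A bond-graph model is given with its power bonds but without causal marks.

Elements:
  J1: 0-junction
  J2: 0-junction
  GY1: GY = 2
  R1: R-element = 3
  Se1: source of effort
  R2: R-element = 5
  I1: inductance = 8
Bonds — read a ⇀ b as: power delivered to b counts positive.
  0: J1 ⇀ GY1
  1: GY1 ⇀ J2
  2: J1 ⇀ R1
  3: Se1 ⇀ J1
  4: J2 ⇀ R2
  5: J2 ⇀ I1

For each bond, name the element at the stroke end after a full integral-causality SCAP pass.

b3 |J1  (source Se1 imposes e)
b0 |GY1  (J1: bond 3 brought effort, rest push out)
b2 |R1  (J1: bond 3 brought effort, rest push out)
b1 |GY1  (GY GY1: same side as bond 0)
b5 |I1  (I1 integral (f out))
b4 |J2  (closing 0-jn rule on J2)

β0 |GY1
β1 |GY1
β2 |R1
β3 |J1
β4 |J2
β5 |I1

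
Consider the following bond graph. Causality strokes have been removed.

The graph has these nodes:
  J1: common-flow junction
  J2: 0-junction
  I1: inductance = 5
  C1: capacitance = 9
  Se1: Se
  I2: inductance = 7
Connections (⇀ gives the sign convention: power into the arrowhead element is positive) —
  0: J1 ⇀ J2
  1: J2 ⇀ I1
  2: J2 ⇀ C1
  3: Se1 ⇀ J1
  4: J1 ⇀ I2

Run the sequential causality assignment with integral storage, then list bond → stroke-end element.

b0 |J1
b1 |I1
b2 |J2
b3 |J1
b4 |I2

b3 stroke→J1  (Se1: effort source, stroke at far end)
b1 stroke→I1  (I1: I, integral causality)
b2 stroke→J2  (prefer integral on C1)
b0 stroke→J1  (0-jn J2 has e-setter on 2)
b4 stroke→I2  (closing 1-jn rule on J1)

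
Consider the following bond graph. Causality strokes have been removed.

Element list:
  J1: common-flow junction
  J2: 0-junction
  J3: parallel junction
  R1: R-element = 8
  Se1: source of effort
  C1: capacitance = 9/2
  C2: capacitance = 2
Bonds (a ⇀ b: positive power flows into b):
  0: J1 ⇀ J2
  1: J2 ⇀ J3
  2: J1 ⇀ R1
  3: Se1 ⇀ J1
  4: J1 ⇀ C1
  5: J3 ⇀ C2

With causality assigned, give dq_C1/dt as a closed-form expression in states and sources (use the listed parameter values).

bond 3 →J1  (source Se1 imposes e)
bond 4 →J1  (C1 integral (e out))
bond 5 →J3  (prefer integral on C2)
bond 1 →J2  (J3 effort already set via bond 5)
bond 0 →J1  (J2: bond 1 brought effort, rest push out)
bond 2 →R1  (J1 needs exactly one f-in)

dq_C1/dt = E_Se1/8 - q_C1/36 - q_C2/16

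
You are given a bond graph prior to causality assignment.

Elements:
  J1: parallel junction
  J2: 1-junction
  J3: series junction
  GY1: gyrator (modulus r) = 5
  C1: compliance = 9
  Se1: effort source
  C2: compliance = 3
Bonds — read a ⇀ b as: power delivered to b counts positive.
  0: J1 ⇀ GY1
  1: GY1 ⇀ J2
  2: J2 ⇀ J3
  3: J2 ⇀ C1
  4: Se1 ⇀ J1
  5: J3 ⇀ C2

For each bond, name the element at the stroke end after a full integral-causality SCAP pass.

b4 stroke at J1  (Se1 (Se) sets effort on bond)
b0 stroke at GY1  (0-jn J1 has e-setter on 4)
b1 stroke at GY1  (GY GY1: same side as bond 0)
b2 stroke at J2  (J2: bond 1 brought flow, rest push out)
b3 stroke at J2  (1-jn J2 has f-setter on 1)
b5 stroke at J3  (1-jn J3 has f-setter on 2)

β0 →GY1
β1 →GY1
β2 →J2
β3 →J2
β4 →J1
β5 →J3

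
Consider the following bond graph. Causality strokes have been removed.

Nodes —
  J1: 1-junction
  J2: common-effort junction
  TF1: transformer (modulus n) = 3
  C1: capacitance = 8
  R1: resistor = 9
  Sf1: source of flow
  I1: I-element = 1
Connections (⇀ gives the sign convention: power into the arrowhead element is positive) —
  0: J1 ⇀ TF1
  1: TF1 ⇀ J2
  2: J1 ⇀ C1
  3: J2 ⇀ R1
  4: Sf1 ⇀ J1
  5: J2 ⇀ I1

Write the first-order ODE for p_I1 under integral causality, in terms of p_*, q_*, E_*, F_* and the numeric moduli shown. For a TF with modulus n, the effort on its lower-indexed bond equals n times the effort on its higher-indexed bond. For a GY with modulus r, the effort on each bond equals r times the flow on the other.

dp_I1/dt = 27*F_Sf1 - 9*p_I1

bond 4 stroke→Sf1  (Sf1 (Sf) sets flow on bond)
bond 0 stroke→J1  (common-f at J1 fixed by 4)
bond 2 stroke→J1  (J1: bond 4 brought flow, rest push out)
bond 1 stroke→TF1  (TF1: transformer flips bond 0)
bond 5 stroke→I1  (I1: I, integral causality)
bond 3 stroke→J2  (closing 0-jn rule on J2)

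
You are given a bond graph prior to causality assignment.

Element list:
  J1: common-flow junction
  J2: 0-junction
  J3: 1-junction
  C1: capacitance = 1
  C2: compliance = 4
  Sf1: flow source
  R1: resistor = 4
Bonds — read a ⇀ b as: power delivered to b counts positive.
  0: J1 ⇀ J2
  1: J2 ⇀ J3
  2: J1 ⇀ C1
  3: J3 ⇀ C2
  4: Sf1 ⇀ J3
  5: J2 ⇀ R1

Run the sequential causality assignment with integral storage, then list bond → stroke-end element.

β4 stroke→Sf1  (Sf1 (Sf) sets flow on bond)
β1 stroke→J3  (J3 flow already set via bond 4)
β3 stroke→J3  (1-jn J3 has f-setter on 4)
β2 stroke→J1  (C1: C, integral causality)
β0 stroke→J2  (only one flow-in slot at J1)
β5 stroke→R1  (J2: bond 0 brought effort, rest push out)

#0 stroke→J2
#1 stroke→J3
#2 stroke→J1
#3 stroke→J3
#4 stroke→Sf1
#5 stroke→R1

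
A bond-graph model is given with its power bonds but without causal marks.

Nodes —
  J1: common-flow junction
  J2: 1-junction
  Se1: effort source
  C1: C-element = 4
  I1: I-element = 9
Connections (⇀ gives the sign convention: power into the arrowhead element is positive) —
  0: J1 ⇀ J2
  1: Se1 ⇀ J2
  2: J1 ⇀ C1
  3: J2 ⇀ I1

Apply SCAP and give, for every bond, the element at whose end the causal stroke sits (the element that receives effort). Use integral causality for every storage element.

b0 stroke at J2
b1 stroke at J2
b2 stroke at J1
b3 stroke at I1

#1 |J2  (Se1 (Se) sets effort on bond)
#2 |J1  (C1: C, integral causality)
#0 |J2  (only one flow-in slot at J1)
#3 |I1  (J2 needs exactly one f-in)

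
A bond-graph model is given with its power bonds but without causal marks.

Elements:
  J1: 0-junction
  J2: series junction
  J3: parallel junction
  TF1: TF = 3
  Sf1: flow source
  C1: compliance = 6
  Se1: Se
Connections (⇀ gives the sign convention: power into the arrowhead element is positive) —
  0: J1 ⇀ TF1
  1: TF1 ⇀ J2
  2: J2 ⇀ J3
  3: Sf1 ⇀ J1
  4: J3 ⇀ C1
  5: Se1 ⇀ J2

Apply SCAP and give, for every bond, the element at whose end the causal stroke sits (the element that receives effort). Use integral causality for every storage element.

bond 3 stroke at Sf1  (source Sf1 imposes f)
bond 5 stroke at J2  (Se1 (Se) sets effort on bond)
bond 0 stroke at J1  (J1: last free bond brings effort in)
bond 1 stroke at TF1  (TF TF1: opposite of bond 0)
bond 2 stroke at J2  (1-jn J2 has f-setter on 1)
bond 4 stroke at J3  (only one effort-in slot at J3)

#0 stroke at J1
#1 stroke at TF1
#2 stroke at J2
#3 stroke at Sf1
#4 stroke at J3
#5 stroke at J2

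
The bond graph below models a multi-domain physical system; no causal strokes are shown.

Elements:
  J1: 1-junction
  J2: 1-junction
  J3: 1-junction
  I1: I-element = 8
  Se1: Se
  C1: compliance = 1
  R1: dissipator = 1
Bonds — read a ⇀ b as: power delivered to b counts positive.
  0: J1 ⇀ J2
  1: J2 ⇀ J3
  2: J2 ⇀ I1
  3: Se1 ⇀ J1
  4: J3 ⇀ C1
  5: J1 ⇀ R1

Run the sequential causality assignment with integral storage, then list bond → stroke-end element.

bond 3 stroke→J1  (Se1 (Se) sets effort on bond)
bond 2 stroke→I1  (I1 integral (f out))
bond 0 stroke→J2  (common-f at J2 fixed by 2)
bond 1 stroke→J2  (common-f at J2 fixed by 2)
bond 4 stroke→J3  (J3 flow already set via bond 1)
bond 5 stroke→J1  (J1 flow already set via bond 0)

#0 stroke at J2
#1 stroke at J2
#2 stroke at I1
#3 stroke at J1
#4 stroke at J3
#5 stroke at J1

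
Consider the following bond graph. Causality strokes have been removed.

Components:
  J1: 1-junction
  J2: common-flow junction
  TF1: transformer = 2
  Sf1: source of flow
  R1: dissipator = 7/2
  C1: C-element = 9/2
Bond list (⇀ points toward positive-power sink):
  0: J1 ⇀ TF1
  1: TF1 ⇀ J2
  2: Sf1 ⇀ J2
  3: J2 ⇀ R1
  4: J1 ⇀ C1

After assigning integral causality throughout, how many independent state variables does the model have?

1  (C1 all integral)

bond 2 →Sf1  (source Sf1 imposes f)
bond 1 →J2  (J2: bond 2 brought flow, rest push out)
bond 3 →J2  (1-jn J2 has f-setter on 2)
bond 0 →TF1  (through TF1, causality passes straight; one stroke at TF1)
bond 4 →J1  (J1: bond 0 brought flow, rest push out)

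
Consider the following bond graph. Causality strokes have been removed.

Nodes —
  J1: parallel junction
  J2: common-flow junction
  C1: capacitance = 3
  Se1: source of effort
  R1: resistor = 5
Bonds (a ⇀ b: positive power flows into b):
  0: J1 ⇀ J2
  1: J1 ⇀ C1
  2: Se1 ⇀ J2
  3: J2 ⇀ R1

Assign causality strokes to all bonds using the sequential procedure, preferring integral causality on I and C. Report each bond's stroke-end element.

b0 stroke at J2
b1 stroke at J1
b2 stroke at J2
b3 stroke at R1

bond 2 stroke→J2  (Se1 (Se) sets effort on bond)
bond 1 stroke→J1  (C1: C, integral causality)
bond 0 stroke→J2  (J1 effort already set via bond 1)
bond 3 stroke→R1  (J2 needs exactly one f-in)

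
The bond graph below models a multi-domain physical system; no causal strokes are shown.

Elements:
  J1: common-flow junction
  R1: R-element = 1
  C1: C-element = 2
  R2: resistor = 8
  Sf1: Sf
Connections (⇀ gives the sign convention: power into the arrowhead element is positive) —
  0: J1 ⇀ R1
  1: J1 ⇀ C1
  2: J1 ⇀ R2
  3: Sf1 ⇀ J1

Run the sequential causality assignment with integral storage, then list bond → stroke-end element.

b3 stroke→Sf1  (Sf1: flow source, stroke at near end)
b0 stroke→J1  (common-f at J1 fixed by 3)
b1 stroke→J1  (1-jn J1 has f-setter on 3)
b2 stroke→J1  (J1: bond 3 brought flow, rest push out)

bond 0 stroke→J1
bond 1 stroke→J1
bond 2 stroke→J1
bond 3 stroke→Sf1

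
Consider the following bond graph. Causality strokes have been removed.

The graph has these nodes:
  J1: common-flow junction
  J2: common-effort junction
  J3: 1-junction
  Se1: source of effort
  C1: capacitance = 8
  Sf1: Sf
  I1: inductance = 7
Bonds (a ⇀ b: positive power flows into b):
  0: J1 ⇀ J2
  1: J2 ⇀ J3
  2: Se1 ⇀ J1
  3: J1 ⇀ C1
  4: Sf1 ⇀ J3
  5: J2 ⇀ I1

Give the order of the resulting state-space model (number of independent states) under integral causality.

b2 →J1  (Se1 fixes effort; stroke away)
b4 →Sf1  (Sf1 fixes flow; stroke at Sf1)
b1 →J3  (J3: bond 4 brought flow, rest push out)
b3 →J1  (C1 integral (e out))
b0 →J2  (closing 1-jn rule on J1)
b5 →I1  (J2: bond 0 brought effort, rest push out)

2  (C1, I1 all integral)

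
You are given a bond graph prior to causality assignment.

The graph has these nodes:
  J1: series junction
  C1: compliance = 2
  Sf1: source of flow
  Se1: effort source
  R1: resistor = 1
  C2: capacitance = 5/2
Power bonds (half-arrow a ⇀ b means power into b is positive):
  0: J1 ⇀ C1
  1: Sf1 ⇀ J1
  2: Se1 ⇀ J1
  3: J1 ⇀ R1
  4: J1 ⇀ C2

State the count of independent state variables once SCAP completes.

bond 1 stroke→Sf1  (Sf1 fixes flow; stroke at Sf1)
bond 2 stroke→J1  (Se1 (Se) sets effort on bond)
bond 0 stroke→J1  (J1 flow already set via bond 1)
bond 3 stroke→J1  (J1: bond 1 brought flow, rest push out)
bond 4 stroke→J1  (J1 flow already set via bond 1)

2  (C1, C2 all integral)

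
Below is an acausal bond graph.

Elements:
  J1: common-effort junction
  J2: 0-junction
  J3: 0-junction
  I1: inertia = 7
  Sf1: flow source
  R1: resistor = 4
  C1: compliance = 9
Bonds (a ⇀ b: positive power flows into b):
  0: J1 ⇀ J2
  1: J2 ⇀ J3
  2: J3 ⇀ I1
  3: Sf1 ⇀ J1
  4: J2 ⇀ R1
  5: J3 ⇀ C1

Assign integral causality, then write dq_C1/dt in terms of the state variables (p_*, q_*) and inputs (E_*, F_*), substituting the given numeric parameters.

#3 |Sf1  (Sf1 (Sf) sets flow on bond)
#0 |J1  (J1 needs exactly one e-in)
#2 |I1  (I1 outputs flow p/I1)
#5 |J3  (C1 integral (e out))
#1 |J2  (J3: bond 5 brought effort, rest push out)
#4 |R1  (0-jn J2 has e-setter on 1)

dq_C1/dt = F_Sf1 - p_I1/7 - q_C1/36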